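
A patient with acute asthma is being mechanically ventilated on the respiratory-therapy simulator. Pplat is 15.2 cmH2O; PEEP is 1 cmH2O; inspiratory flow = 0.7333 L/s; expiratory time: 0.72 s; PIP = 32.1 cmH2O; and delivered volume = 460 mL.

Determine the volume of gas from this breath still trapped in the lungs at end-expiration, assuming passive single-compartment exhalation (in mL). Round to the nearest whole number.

R = (PIP − Pplat)/V̇ = (32.1 − 15.2) / 0.7333 = 16.9/0.7333 = 23.047 cmH2O·s/L.
C = Vt/(Pplat − PEEP) = 460.0 / (15.2 − 1) = 460.0/14.2 = 32.394 mL/cmH2O.
τ = R × C = 23.047 × 0.03239 L/cmH2O = 0.7465 s.
Fraction remaining = e^(−Te/τ) = e^(−0.72/0.7465) = 0.3812.
Trapped volume = 460.0 × 0.3812 = 175.35 mL.

175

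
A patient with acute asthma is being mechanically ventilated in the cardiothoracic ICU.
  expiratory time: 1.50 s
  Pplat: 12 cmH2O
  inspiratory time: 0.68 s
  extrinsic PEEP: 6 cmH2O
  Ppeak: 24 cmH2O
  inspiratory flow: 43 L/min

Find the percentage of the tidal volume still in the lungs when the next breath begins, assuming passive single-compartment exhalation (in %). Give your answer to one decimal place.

Flow: 43 L/min ÷ 60 = 0.7167 L/s.
Vt = flow × Ti = 0.7167 L/s × 0.68 s × 1000 mL/L = 487.36 mL.
R = (PIP − Pplat)/V̇ = (24 − 12) / 0.7167 = 12.0/0.7167 = 16.743 cmH2O·s/L.
C = Vt/(Pplat − PEEP) = 487.36 / (12 − 6) = 487.36/6.0 = 81.227 mL/cmH2O.
τ = R × C = 16.743 × 0.08123 L/cmH2O = 1.36 s.
Fraction remaining at end-expiration = e^(−Te/τ) = e^(−1.50/1.36) = 0.3319 → 33.19%.

33.2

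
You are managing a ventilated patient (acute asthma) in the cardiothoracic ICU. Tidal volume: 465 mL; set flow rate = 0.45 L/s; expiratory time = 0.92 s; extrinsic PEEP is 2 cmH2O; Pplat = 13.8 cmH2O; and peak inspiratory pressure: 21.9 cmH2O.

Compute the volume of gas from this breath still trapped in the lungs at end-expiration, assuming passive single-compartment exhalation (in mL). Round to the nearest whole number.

R = (PIP − Pplat)/V̇ = (21.9 − 13.8) / 0.45 = 8.1/0.45 = 18.0 cmH2O·s/L.
C = Vt/(Pplat − PEEP) = 465.0 / (13.8 − 2) = 465.0/11.8 = 39.407 mL/cmH2O.
τ = R × C = 18.0 × 0.03941 L/cmH2O = 0.7094 s.
Fraction remaining = e^(−Te/τ) = e^(−0.92/0.7094) = 0.2734.
Trapped volume = 465.0 × 0.2734 = 127.13 mL.

127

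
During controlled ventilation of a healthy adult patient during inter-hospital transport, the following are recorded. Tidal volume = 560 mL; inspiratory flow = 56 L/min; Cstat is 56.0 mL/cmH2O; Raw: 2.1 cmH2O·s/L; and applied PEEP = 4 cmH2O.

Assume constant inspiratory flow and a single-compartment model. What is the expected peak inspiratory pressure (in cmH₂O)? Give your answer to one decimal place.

Flow: 56 L/min ÷ 60 = 0.9333 L/s.
Equation of motion (constant flow): PIP = Vt/C + R·V̇ + PEEP.
PIP = 560/56.0 + 2.1×0.9333 + 4 = 10.0 + 1.96 + 4 = 15.96 cmH2O.

16.0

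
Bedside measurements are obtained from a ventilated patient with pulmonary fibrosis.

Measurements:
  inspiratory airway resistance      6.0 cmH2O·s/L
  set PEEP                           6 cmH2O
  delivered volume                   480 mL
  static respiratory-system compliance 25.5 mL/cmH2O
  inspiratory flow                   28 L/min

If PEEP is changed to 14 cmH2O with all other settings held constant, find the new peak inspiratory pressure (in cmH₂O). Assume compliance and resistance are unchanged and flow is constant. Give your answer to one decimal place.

35.6

Flow: 28 L/min ÷ 60 = 0.4667 L/s.
PIP = Vt/C + R·V̇ + PEEP (constant-flow equation of motion).
Only the baseline term changes: ΔPIP = ΔPEEP = 14 − 6 = 8.0 cmH2O.
Original PIP = 480/25.5 + 6.0×0.4667 + 6 = 27.624 cmH2O; new PIP = 27.624 + (8.0) = 35.624 cmH2O.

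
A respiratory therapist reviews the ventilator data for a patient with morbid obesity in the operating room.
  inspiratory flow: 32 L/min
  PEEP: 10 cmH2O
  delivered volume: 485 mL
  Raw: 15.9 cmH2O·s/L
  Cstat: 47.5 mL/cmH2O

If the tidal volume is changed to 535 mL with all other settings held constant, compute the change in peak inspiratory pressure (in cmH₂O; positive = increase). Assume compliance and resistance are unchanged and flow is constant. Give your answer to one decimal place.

PIP = Vt/C + R·V̇ + PEEP (constant-flow equation of motion).
Only the elastic term changes: ΔPIP = ΔVt / C = (535 − 485) / 47.5 = 1.053 cmH2O.

1.1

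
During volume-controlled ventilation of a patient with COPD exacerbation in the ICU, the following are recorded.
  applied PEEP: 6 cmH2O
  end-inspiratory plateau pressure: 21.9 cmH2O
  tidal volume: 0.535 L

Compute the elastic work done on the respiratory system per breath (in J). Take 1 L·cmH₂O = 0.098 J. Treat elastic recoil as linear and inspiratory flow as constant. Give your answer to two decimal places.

0.42

Elastic work ≈ ½ × (Pplat − PEEP) × Vt = 0.5 × (21.9 − 6) × 0.535 L = 0.5 × 15.9 × 0.535 = 4.253 L·cmH2O.
× 0.098 J/(L·cmH2O) → 0.4168 J.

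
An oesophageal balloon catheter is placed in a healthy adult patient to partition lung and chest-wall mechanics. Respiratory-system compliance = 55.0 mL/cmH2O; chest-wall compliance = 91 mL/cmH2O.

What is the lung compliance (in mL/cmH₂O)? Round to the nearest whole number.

1/CL = 1/Crs − 1/Ccw.
1/CL = 1/55.0 − 1/91 = 0.007193.
CL = 139.02 mL/cmH2O.

139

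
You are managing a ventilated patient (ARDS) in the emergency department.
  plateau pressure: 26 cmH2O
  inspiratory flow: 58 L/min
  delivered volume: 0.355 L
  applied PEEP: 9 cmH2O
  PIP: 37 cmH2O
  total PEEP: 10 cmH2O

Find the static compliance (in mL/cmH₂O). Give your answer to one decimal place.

End-expiratory occlusion gives total PEEP = 10 cmH2O (intrinsic PEEP = 10 − 9 = 1). Use total PEEP for the elastic gradient.
Cstat = Vt / (Pplat − PEEPtotal) = 355 / (26 − 10) = 355 / 16.0 = 22.188 mL/cmH2O.

22.2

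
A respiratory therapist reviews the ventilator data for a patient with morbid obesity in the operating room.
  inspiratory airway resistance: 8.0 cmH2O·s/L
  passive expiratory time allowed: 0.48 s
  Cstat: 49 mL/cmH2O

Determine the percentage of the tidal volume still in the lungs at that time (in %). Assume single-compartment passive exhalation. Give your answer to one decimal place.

29.4

τ = R × C = 8.0 × 49 mL/cmH2O = 8.0 × 0.049 L/cmH2O = 0.392 s.
Passive exhalation: V(t)/V₀ = e^(−t/τ) = e^(−0.48/0.392) = 0.2939.
Fraction remaining = 0.2939 → 29.39%.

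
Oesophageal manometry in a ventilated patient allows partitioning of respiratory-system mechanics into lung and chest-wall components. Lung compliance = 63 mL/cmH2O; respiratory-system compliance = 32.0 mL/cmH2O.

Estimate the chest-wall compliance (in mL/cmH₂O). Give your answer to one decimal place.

65.0

1/Ccw = 1/Crs − 1/CL.
1/Ccw = 1/32.0 − 1/63 = 0.01538.
Ccw = 65.02 mL/cmH2O.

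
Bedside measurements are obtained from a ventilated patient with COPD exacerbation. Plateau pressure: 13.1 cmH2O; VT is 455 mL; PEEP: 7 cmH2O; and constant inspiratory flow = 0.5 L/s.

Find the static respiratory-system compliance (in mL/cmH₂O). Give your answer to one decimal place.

74.6

Cstat = Vt / (Pplat − PEEP) = 455 / (13.1 − 7) = 455 / 6.1 = 74.59 mL/cmH2O.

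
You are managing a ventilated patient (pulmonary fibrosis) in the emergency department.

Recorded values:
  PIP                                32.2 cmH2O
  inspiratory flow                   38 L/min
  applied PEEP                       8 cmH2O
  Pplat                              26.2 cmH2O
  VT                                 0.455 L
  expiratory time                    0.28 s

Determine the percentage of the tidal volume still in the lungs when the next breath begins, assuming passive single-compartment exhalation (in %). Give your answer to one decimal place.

30.7

Flow: 38 L/min ÷ 60 = 0.6333 L/s.
R = (PIP − Pplat)/V̇ = (32.2 − 26.2) / 0.6333 = 6.0/0.6333 = 9.474 cmH2O·s/L.
C = Vt/(Pplat − PEEP) = 455.0 / (26.2 − 8) = 455.0/18.2 = 25.0 mL/cmH2O.
τ = R × C = 9.474 × 0.025 L/cmH2O = 0.2369 s.
Fraction remaining at end-expiration = e^(−Te/τ) = e^(−0.28/0.2369) = 0.3067 → 30.67%.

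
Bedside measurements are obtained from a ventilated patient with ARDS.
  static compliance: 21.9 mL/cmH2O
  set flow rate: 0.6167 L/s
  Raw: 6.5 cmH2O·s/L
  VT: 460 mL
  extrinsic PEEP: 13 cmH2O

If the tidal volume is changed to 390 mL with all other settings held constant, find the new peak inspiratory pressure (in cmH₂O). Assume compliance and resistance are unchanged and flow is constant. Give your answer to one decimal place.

34.8

PIP = Vt/C + R·V̇ + PEEP (constant-flow equation of motion).
Only the elastic term changes: ΔPIP = ΔVt / C = (390 − 460) / 21.9 = -3.196 cmH2O.
Original PIP = 460/21.9 + 6.5×0.6167 + 13 = 38.013 cmH2O; new PIP = 38.013 + (-3.196) = 34.817 cmH2O.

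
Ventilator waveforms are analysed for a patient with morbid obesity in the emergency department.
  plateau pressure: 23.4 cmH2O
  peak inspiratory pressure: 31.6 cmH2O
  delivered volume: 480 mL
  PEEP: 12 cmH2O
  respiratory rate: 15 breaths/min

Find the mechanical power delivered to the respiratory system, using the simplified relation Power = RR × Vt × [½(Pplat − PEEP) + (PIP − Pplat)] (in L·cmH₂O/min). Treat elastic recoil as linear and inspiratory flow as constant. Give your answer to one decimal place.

Per-breath work = Vt × [½(Pplat−PEEP) + (PIP−Pplat)] = 0.480 × [0.5×11.4 + 8.2] = 0.480 × 13.9 = 6.672 L·cmH2O.
Power = 15 × 6.672 = 100.08 L·cmH2O/min.

100.1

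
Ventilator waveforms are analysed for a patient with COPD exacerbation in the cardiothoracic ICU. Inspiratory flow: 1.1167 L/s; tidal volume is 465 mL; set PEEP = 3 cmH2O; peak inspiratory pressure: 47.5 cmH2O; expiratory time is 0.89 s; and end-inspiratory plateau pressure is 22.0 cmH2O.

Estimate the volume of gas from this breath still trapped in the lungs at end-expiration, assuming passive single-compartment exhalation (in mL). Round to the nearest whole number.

R = (PIP − Pplat)/V̇ = (47.5 − 22.0) / 1.1167 = 25.5/1.1167 = 22.835 cmH2O·s/L.
C = Vt/(Pplat − PEEP) = 465.0 / (22.0 − 3) = 465.0/19.0 = 24.474 mL/cmH2O.
τ = R × C = 22.835 × 0.02447 L/cmH2O = 0.5588 s.
Fraction remaining = e^(−Te/τ) = e^(−0.89/0.5588) = 0.2034.
Trapped volume = 465.0 × 0.2034 = 94.581 mL.

95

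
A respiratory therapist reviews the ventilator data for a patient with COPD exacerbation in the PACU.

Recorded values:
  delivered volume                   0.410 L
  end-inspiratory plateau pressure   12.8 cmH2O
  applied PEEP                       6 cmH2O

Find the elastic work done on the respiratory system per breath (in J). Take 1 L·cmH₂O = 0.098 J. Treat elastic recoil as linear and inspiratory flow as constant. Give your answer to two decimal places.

0.14

Elastic work ≈ ½ × (Pplat − PEEP) × Vt = 0.5 × (12.8 − 6) × 0.410 L = 0.5 × 6.8 × 0.410 = 1.394 L·cmH2O.
× 0.098 J/(L·cmH2O) → 0.1366 J.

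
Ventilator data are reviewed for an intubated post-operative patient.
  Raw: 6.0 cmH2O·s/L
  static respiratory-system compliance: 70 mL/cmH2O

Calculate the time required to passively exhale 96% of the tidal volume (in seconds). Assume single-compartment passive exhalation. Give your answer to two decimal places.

1.35

τ = R × C = 6.0 × 70 mL/cmH2O = 6.0 × 0.070 L/cmH2O = 0.42 s.
Exhaled fraction f = 1 − e^(−t/τ) → t = −τ·ln(1 − f) = −0.42·ln(0.04) = 1.352 s.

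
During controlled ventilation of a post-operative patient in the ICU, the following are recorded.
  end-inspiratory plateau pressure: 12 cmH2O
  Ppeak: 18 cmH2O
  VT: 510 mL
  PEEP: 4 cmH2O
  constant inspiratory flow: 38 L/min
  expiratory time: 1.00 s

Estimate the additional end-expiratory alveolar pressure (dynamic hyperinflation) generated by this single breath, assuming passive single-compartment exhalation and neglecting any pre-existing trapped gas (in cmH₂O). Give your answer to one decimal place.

Flow: 38 L/min ÷ 60 = 0.6333 L/s.
R = (PIP − Pplat)/V̇ = (18 − 12) / 0.6333 = 6.0/0.6333 = 9.474 cmH2O·s/L.
C = Vt/(Pplat − PEEP) = 510.0 / (12 − 4) = 510.0/8.0 = 63.75 mL/cmH2O.
τ = R × C = 9.474 × 0.06375 L/cmH2O = 0.604 s.
Fraction remaining = e^(−Te/τ) = e^(−1.00/0.604) = 0.191; trapped volume = 510.0 × 0.191 = 97.41 mL.
Additional alveolar pressure from trapping ≈ V_trapped / C = 97.41 / 63.75 = 1.528 cmH2O.

1.5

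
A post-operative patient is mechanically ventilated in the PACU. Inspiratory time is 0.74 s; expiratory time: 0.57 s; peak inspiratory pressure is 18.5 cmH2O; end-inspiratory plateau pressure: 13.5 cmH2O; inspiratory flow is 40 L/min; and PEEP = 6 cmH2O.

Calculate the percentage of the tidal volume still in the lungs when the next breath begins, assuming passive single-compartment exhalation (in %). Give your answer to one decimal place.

31.5

Flow: 40 L/min ÷ 60 = 0.6667 L/s.
Vt = flow × Ti = 0.6667 L/s × 0.74 s × 1000 mL/L = 493.36 mL.
R = (PIP − Pplat)/V̇ = (18.5 − 13.5) / 0.6667 = 5.0/0.6667 = 7.5 cmH2O·s/L.
C = Vt/(Pplat − PEEP) = 493.36 / (13.5 − 6) = 493.36/7.5 = 65.781 mL/cmH2O.
τ = R × C = 7.5 × 0.06578 L/cmH2O = 0.4934 s.
Fraction remaining at end-expiration = e^(−Te/τ) = e^(−0.57/0.4934) = 0.315 → 31.5%.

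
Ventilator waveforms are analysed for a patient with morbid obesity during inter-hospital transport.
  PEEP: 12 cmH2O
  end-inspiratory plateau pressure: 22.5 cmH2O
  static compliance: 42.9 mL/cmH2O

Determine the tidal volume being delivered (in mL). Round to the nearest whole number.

450

Vt = Cstat × (Pplat − PEEP) = 42.9 × (22.5 − 12) = 42.9 × 10.5 = 450.45 mL.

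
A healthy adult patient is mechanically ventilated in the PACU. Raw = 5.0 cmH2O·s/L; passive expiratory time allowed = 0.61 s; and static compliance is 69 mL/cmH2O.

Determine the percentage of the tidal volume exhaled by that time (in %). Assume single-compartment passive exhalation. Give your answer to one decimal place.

82.9

τ = R × C = 5.0 × 69 mL/cmH2O = 5.0 × 0.069 L/cmH2O = 0.345 s.
Passive exhalation: V(t)/V₀ = e^(−t/τ) = e^(−0.61/0.345) = 0.1707.
Fraction exhaled = 1 − 0.1707 = 0.8293 → 82.93%.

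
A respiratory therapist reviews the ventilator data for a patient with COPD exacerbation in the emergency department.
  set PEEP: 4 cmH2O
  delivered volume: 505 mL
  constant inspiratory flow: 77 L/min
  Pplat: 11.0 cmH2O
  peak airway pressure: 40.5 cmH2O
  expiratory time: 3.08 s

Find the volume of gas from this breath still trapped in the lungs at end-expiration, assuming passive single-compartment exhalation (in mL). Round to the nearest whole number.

79

Flow: 77 L/min ÷ 60 = 1.2833 L/s.
R = (PIP − Pplat)/V̇ = (40.5 − 11.0) / 1.2833 = 29.5/1.2833 = 22.988 cmH2O·s/L.
C = Vt/(Pplat − PEEP) = 505.0 / (11.0 − 4) = 505.0/7.0 = 72.143 mL/cmH2O.
τ = R × C = 22.988 × 0.07214 L/cmH2O = 1.658 s.
Fraction remaining = e^(−Te/τ) = e^(−3.08/1.658) = 0.156.
Trapped volume = 505.0 × 0.156 = 78.78 mL.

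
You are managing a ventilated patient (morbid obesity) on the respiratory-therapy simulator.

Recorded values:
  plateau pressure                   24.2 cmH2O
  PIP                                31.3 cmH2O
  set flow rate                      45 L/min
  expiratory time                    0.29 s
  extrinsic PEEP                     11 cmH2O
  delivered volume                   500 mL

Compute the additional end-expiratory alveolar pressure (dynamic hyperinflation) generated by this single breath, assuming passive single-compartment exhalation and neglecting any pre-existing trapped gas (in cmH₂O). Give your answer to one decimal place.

5.9

Flow: 45 L/min ÷ 60 = 0.75 L/s.
R = (PIP − Pplat)/V̇ = (31.3 − 24.2) / 0.75 = 7.1/0.75 = 9.467 cmH2O·s/L.
C = Vt/(Pplat − PEEP) = 500.0 / (24.2 − 11) = 500.0/13.2 = 37.879 mL/cmH2O.
τ = R × C = 9.467 × 0.03788 L/cmH2O = 0.3586 s.
Fraction remaining = e^(−Te/τ) = e^(−0.29/0.3586) = 0.4454; trapped volume = 500.0 × 0.4454 = 222.7 mL.
Additional alveolar pressure from trapping ≈ V_trapped / C = 222.7 / 37.879 = 5.879 cmH2O.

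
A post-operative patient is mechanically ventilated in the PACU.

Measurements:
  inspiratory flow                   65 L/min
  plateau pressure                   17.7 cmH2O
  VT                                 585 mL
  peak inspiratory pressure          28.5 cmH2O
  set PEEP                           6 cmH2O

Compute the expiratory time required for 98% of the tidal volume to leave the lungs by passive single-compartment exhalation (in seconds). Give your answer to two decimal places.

1.95

Flow: 65 L/min ÷ 60 = 1.0833 L/s.
R = (PIP − Pplat)/V̇ = (28.5 − 17.7) / 1.0833 = 10.8/1.0833 = 9.97 cmH2O·s/L.
C = Vt/(Pplat − PEEP) = 585.0 / (17.7 − 6) = 585.0/11.7 = 50.0 mL/cmH2O.
τ = R × C = 9.97 × 0.05 L/cmH2O = 0.4985 s.
t = −τ·ln(1 − 0.98) = −0.4985·ln(0.02) = 1.95 s.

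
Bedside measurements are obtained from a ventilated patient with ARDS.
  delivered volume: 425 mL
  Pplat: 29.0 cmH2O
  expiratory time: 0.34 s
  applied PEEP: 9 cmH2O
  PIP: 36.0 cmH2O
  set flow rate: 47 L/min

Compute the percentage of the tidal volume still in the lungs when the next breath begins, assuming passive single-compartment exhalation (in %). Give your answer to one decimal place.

Flow: 47 L/min ÷ 60 = 0.7833 L/s.
R = (PIP − Pplat)/V̇ = (36.0 − 29.0) / 0.7833 = 7.0/0.7833 = 8.937 cmH2O·s/L.
C = Vt/(Pplat − PEEP) = 425.0 / (29.0 − 9) = 425.0/20.0 = 21.25 mL/cmH2O.
τ = R × C = 8.937 × 0.02125 L/cmH2O = 0.1899 s.
Fraction remaining at end-expiration = e^(−Te/τ) = e^(−0.34/0.1899) = 0.1669 → 16.69%.

16.7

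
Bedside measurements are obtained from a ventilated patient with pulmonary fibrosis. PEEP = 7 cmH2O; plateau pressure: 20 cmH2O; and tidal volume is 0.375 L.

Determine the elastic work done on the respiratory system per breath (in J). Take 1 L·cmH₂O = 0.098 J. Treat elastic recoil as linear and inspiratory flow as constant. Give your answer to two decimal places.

0.24

Elastic work ≈ ½ × (Pplat − PEEP) × Vt = 0.5 × (20 − 7) × 0.375 L = 0.5 × 13.0 × 0.375 = 2.438 L·cmH2O.
× 0.098 J/(L·cmH2O) → 0.2389 J.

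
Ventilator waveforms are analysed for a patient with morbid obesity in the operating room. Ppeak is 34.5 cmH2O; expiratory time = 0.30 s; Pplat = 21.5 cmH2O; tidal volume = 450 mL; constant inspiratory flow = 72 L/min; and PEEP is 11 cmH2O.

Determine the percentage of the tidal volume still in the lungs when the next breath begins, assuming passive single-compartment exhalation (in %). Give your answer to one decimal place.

Flow: 72 L/min ÷ 60 = 1.2 L/s.
R = (PIP − Pplat)/V̇ = (34.5 − 21.5) / 1.2 = 13.0/1.2 = 10.833 cmH2O·s/L.
C = Vt/(Pplat − PEEP) = 450.0 / (21.5 − 11) = 450.0/10.5 = 42.857 mL/cmH2O.
τ = R × C = 10.833 × 0.04286 L/cmH2O = 0.4643 s.
Fraction remaining at end-expiration = e^(−Te/τ) = e^(−0.30/0.4643) = 0.5241 → 52.41%.

52.4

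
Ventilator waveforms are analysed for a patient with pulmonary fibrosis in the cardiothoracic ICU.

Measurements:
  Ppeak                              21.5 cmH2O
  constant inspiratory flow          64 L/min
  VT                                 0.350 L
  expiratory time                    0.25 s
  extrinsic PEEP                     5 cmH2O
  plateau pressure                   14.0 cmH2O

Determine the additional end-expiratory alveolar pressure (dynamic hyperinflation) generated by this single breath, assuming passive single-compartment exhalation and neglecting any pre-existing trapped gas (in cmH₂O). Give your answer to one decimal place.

3.6

Flow: 64 L/min ÷ 60 = 1.0667 L/s.
R = (PIP − Pplat)/V̇ = (21.5 − 14.0) / 1.0667 = 7.5/1.0667 = 7.031 cmH2O·s/L.
C = Vt/(Pplat − PEEP) = 350.0 / (14.0 − 5) = 350.0/9.0 = 38.889 mL/cmH2O.
τ = R × C = 7.031 × 0.03889 L/cmH2O = 0.2734 s.
Fraction remaining = e^(−Te/τ) = e^(−0.25/0.2734) = 0.4008; trapped volume = 350.0 × 0.4008 = 140.28 mL.
Additional alveolar pressure from trapping ≈ V_trapped / C = 140.28 / 38.889 = 3.607 cmH2O.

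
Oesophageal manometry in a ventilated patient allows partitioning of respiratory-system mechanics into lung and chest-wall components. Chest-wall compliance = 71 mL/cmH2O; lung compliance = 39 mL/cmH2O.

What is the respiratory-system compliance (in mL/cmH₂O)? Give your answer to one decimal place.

25.2

Lung and chest wall are elastances in series: 1/Crs = 1/CL + 1/Ccw.
1/Crs = 1/39 + 1/71 = 0.03973.
Crs = 25.17 mL/cmH2O.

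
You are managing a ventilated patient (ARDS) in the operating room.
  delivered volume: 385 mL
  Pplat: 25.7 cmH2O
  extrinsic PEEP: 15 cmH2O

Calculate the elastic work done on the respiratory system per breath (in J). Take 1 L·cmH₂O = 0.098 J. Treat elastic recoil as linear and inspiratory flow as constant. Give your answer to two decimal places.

Elastic work ≈ ½ × (Pplat − PEEP) × Vt = 0.5 × (25.7 − 15) × 0.385 L = 0.5 × 10.7 × 0.385 = 2.06 L·cmH2O.
× 0.098 J/(L·cmH2O) → 0.2019 J.

0.20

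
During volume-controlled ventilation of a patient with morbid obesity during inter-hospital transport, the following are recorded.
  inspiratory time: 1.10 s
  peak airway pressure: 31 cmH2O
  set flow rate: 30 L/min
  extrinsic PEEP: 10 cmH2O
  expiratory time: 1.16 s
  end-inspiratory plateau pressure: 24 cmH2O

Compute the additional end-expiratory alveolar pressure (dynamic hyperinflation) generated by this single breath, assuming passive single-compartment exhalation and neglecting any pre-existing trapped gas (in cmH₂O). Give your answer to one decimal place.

1.7

Flow: 30 L/min ÷ 60 = 0.5 L/s.
Vt = flow × Ti = 0.5 L/s × 1.10 s × 1000 mL/L = 550.0 mL.
R = (PIP − Pplat)/V̇ = (31 − 24) / 0.5 = 7.0/0.5 = 14.0 cmH2O·s/L.
C = Vt/(Pplat − PEEP) = 550.0 / (24 − 10) = 550.0/14.0 = 39.286 mL/cmH2O.
τ = R × C = 14.0 × 0.03929 L/cmH2O = 0.5501 s.
Fraction remaining = e^(−Te/τ) = e^(−1.16/0.5501) = 0.1214; trapped volume = 550.0 × 0.1214 = 66.77 mL.
Additional alveolar pressure from trapping ≈ V_trapped / C = 66.77 / 39.286 = 1.7 cmH2O.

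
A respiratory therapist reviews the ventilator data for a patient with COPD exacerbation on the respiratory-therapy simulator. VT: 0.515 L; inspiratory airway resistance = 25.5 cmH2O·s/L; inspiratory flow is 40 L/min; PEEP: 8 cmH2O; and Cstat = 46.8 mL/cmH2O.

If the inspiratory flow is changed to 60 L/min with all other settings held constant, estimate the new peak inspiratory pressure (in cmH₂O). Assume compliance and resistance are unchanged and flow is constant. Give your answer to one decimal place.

Flow: 40 L/min ÷ 60 = 0.6667 L/s.
New flow: 60 L/min ÷ 60 = 1 L/s.
PIP = Vt/C + R·V̇ + PEEP (constant-flow equation of motion).
Only the resistive term changes: ΔPIP = R × ΔV̇ = 25.5 × (1 − 0.6667) = 25.5 × 0.3333 = 8.499 cmH2O.
Original PIP = 515/46.8 + 25.5×0.6667 + 8 = 36.005 cmH2O; new PIP = 36.005 + (8.499) = 44.504 cmH2O.

44.5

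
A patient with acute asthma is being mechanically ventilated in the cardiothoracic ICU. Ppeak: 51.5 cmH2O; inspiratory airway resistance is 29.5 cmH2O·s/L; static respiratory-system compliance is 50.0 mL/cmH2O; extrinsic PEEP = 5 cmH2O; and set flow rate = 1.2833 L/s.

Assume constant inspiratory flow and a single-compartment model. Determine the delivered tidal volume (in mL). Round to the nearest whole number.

432

Equation of motion (constant flow): PIP = Vt/C + R·V̇ + PEEP.
Vt/C = PIP − R·V̇ − PEEP = 51.5 − 37.857 − 5 = 8.643 cmH2O.
Vt = C × 8.643 = 50.0 × 8.643 = 432.15 mL.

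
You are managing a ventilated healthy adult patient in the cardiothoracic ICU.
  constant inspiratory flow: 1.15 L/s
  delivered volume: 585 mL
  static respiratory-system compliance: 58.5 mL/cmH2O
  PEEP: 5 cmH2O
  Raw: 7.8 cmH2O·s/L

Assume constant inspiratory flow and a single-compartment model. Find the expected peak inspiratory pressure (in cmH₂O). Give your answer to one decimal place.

24.0

Equation of motion (constant flow): PIP = Vt/C + R·V̇ + PEEP.
PIP = 585/58.5 + 7.8×1.15 + 5 = 10.0 + 8.97 + 5 = 23.97 cmH2O.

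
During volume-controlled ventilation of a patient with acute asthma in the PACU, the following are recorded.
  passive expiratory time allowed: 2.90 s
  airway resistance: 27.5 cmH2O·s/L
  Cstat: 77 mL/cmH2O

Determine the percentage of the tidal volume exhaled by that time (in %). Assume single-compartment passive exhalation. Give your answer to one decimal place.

τ = R × C = 27.5 × 77 mL/cmH2O = 27.5 × 0.077 L/cmH2O = 2.118 s.
Passive exhalation: V(t)/V₀ = e^(−t/τ) = e^(−2.90/2.118) = 0.2543.
Fraction exhaled = 1 − 0.2543 = 0.7457 → 74.57%.

74.6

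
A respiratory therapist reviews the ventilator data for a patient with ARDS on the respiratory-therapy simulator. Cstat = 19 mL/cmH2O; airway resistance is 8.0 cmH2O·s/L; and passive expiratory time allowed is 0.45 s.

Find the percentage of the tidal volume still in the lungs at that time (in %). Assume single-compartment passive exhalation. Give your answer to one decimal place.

5.2

τ = R × C = 8.0 × 19 mL/cmH2O = 8.0 × 0.019 L/cmH2O = 0.152 s.
Passive exhalation: V(t)/V₀ = e^(−t/τ) = e^(−0.45/0.152) = 0.05179.
Fraction remaining = 0.05179 → 5.179%.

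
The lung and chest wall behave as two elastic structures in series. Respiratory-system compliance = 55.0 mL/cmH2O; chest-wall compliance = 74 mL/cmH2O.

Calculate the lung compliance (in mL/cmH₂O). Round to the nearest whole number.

214

1/CL = 1/Crs − 1/Ccw.
1/CL = 1/55.0 − 1/74 = 0.004668.
CL = 214.22 mL/cmH2O.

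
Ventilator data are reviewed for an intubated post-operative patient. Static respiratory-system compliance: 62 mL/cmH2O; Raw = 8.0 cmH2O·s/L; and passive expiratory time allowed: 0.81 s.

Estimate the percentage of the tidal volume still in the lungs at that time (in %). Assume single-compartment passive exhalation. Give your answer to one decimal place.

19.5

τ = R × C = 8.0 × 62 mL/cmH2O = 8.0 × 0.062 L/cmH2O = 0.496 s.
Passive exhalation: V(t)/V₀ = e^(−t/τ) = e^(−0.81/0.496) = 0.1953.
Fraction remaining = 0.1953 → 19.53%.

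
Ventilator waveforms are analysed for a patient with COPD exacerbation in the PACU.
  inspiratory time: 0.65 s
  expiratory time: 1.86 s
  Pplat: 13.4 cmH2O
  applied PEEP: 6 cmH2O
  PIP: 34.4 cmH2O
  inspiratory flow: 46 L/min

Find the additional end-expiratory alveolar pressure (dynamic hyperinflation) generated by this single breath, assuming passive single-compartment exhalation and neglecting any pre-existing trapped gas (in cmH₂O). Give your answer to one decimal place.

Flow: 46 L/min ÷ 60 = 0.7667 L/s.
Vt = flow × Ti = 0.7667 L/s × 0.65 s × 1000 mL/L = 498.36 mL.
R = (PIP − Pplat)/V̇ = (34.4 − 13.4) / 0.7667 = 21.0/0.7667 = 27.39 cmH2O·s/L.
C = Vt/(Pplat − PEEP) = 498.36 / (13.4 − 6) = 498.36/7.4 = 67.346 mL/cmH2O.
τ = R × C = 27.39 × 0.06735 L/cmH2O = 1.845 s.
Fraction remaining = e^(−Te/τ) = e^(−1.86/1.845) = 0.3649; trapped volume = 498.36 × 0.3649 = 181.85 mL.
Additional alveolar pressure from trapping ≈ V_trapped / C = 181.85 / 67.346 = 2.7 cmH2O.

2.7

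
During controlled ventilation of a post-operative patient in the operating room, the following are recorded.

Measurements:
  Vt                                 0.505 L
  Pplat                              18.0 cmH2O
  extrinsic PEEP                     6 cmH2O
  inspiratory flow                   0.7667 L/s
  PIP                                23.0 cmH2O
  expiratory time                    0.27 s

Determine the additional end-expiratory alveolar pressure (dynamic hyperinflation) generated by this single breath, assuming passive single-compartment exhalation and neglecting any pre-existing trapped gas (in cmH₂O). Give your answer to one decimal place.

R = (PIP − Pplat)/V̇ = (23.0 − 18.0) / 0.7667 = 5.0/0.7667 = 6.521 cmH2O·s/L.
C = Vt/(Pplat − PEEP) = 505.0 / (18.0 − 6) = 505.0/12.0 = 42.083 mL/cmH2O.
τ = R × C = 6.521 × 0.04208 L/cmH2O = 0.2744 s.
Fraction remaining = e^(−Te/τ) = e^(−0.27/0.2744) = 0.3738; trapped volume = 505.0 × 0.3738 = 188.77 mL.
Additional alveolar pressure from trapping ≈ V_trapped / C = 188.77 / 42.083 = 4.486 cmH2O.

4.5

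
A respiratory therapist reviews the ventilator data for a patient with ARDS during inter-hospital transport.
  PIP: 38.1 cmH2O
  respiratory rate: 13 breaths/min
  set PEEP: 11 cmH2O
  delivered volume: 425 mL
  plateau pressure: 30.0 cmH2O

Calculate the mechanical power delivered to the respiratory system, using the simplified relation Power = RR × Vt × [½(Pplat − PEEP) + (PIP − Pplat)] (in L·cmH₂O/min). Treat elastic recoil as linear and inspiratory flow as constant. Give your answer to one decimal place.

97.2

Per-breath work = Vt × [½(Pplat−PEEP) + (PIP−Pplat)] = 0.425 × [0.5×19.0 + 8.1] = 0.425 × 17.6 = 7.48 L·cmH2O.
Power = 13 × 7.48 = 97.24 L·cmH2O/min.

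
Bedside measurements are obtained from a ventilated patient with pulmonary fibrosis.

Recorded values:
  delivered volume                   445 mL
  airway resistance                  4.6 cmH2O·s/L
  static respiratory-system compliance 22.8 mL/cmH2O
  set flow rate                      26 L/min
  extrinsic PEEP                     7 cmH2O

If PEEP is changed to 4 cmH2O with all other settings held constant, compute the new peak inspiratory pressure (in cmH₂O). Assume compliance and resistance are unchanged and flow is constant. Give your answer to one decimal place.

Flow: 26 L/min ÷ 60 = 0.4333 L/s.
PIP = Vt/C + R·V̇ + PEEP (constant-flow equation of motion).
Only the baseline term changes: ΔPIP = ΔPEEP = 4 − 7 = -3.0 cmH2O.
Original PIP = 445/22.8 + 4.6×0.4333 + 7 = 28.511 cmH2O; new PIP = 28.511 + (-3.0) = 25.511 cmH2O.

25.5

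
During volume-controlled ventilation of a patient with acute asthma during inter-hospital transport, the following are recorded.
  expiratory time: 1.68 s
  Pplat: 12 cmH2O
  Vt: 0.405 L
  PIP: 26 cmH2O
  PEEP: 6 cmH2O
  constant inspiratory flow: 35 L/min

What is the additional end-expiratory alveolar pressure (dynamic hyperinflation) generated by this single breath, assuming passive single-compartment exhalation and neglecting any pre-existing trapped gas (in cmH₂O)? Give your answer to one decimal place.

Flow: 35 L/min ÷ 60 = 0.5833 L/s.
R = (PIP − Pplat)/V̇ = (26 − 12) / 0.5833 = 14.0/0.5833 = 24.001 cmH2O·s/L.
C = Vt/(Pplat − PEEP) = 405.0 / (12 − 6) = 405.0/6.0 = 67.5 mL/cmH2O.
τ = R × C = 24.001 × 0.0675 L/cmH2O = 1.62 s.
Fraction remaining = e^(−Te/τ) = e^(−1.68/1.62) = 0.3545; trapped volume = 405.0 × 0.3545 = 143.57 mL.
Additional alveolar pressure from trapping ≈ V_trapped / C = 143.57 / 67.5 = 2.127 cmH2O.

2.1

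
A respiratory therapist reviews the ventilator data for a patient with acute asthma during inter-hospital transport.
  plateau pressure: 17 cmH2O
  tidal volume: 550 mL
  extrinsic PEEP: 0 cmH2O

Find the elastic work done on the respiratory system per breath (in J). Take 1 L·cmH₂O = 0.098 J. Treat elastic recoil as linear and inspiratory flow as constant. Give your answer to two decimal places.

Elastic work ≈ ½ × (Pplat − PEEP) × Vt = 0.5 × (17 − 0) × 0.550 L = 0.5 × 17.0 × 0.550 = 4.675 L·cmH2O.
× 0.098 J/(L·cmH2O) → 0.4582 J.

0.46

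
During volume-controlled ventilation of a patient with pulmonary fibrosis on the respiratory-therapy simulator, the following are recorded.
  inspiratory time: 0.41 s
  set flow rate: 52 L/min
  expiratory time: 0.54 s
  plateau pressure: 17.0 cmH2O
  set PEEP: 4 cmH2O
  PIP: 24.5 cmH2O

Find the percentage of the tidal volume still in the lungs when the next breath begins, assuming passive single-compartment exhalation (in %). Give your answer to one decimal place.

10.2

Flow: 52 L/min ÷ 60 = 0.8667 L/s.
Vt = flow × Ti = 0.8667 L/s × 0.41 s × 1000 mL/L = 355.35 mL.
R = (PIP − Pplat)/V̇ = (24.5 − 17.0) / 0.8667 = 7.5/0.8667 = 8.654 cmH2O·s/L.
C = Vt/(Pplat − PEEP) = 355.35 / (17.0 − 4) = 355.35/13.0 = 27.335 mL/cmH2O.
τ = R × C = 8.654 × 0.02734 L/cmH2O = 0.2366 s.
Fraction remaining at end-expiration = e^(−Te/τ) = e^(−0.54/0.2366) = 0.102 → 10.2%.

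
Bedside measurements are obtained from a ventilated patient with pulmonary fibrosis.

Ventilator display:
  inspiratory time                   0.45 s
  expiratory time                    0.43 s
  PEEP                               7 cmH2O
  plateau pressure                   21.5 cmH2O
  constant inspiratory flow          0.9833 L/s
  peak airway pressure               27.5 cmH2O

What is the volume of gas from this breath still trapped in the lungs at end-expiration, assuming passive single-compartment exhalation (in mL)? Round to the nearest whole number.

Vt = flow × Ti = 0.9833 L/s × 0.45 s × 1000 mL/L = 442.49 mL.
R = (PIP − Pplat)/V̇ = (27.5 − 21.5) / 0.9833 = 6.0/0.9833 = 6.102 cmH2O·s/L.
C = Vt/(Pplat − PEEP) = 442.49 / (21.5 − 7) = 442.49/14.5 = 30.517 mL/cmH2O.
τ = R × C = 6.102 × 0.03052 L/cmH2O = 0.1862 s.
Fraction remaining = e^(−Te/τ) = e^(−0.43/0.1862) = 0.09933.
Trapped volume = 442.49 × 0.09933 = 43.953 mL.

44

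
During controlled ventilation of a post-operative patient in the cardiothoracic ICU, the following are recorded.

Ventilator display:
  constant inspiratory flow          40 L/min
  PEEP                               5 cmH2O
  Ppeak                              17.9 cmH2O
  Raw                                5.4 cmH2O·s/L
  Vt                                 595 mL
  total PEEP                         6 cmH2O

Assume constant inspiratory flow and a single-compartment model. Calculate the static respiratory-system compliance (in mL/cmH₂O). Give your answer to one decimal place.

71.7

Flow: 40 L/min ÷ 60 = 0.6667 L/s.
Total PEEP = 6 cmH2O (set 5 + intrinsic 1); this is the baseline alveolar pressure.
Equation of motion (constant flow): PIP = Vt/C + R·V̇ + PEEP.
Vt/C = PIP − R·V̇ − PEEP = 17.9 − 5.4×0.6667 − 6 = 17.9 − 3.6 − 6 = 8.3 cmH2O.
C = Vt / 8.3 = 595 / 8.3 = 71.687 mL/cmH2O.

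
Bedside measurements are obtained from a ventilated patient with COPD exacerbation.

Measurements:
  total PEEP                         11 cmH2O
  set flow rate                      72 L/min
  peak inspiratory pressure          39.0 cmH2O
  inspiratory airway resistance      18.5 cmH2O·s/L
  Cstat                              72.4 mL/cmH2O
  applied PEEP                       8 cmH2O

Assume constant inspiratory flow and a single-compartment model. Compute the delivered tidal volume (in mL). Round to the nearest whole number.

420

Flow: 72 L/min ÷ 60 = 1.2 L/s.
Total PEEP = 11 cmH2O (set 8 + intrinsic 3); this is the baseline alveolar pressure.
Equation of motion (constant flow): PIP = Vt/C + R·V̇ + PEEP.
Vt/C = PIP − R·V̇ − PEEP = 39.0 − 22.2 − 11 = 5.8 cmH2O.
Vt = C × 5.8 = 72.4 × 5.8 = 419.92 mL.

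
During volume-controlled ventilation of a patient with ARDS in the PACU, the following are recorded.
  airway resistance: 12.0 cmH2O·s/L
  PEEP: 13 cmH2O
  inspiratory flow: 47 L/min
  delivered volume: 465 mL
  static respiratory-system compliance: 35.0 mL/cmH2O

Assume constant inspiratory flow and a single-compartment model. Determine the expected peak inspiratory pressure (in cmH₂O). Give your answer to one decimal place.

35.7

Flow: 47 L/min ÷ 60 = 0.7833 L/s.
Equation of motion (constant flow): PIP = Vt/C + R·V̇ + PEEP.
PIP = 465/35.0 + 12.0×0.7833 + 13 = 13.286 + 9.4 + 13 = 35.686 cmH2O.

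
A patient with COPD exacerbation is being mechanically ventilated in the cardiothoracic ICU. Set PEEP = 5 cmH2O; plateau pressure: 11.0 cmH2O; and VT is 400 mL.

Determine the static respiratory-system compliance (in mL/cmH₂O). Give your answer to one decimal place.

Cstat = Vt / (Pplat − PEEP) = 400 / (11.0 − 5) = 400 / 6.0 = 66.667 mL/cmH2O.

66.7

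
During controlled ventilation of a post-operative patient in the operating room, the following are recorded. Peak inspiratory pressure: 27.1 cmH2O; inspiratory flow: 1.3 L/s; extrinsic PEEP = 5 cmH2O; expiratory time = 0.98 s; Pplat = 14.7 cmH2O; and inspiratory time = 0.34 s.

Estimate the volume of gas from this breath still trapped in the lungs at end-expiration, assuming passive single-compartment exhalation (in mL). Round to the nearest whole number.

46

Vt = flow × Ti = 1.3 L/s × 0.34 s × 1000 mL/L = 442.0 mL.
R = (PIP − Pplat)/V̇ = (27.1 − 14.7) / 1.3 = 12.4/1.3 = 9.538 cmH2O·s/L.
C = Vt/(Pplat − PEEP) = 442.0 / (14.7 − 5) = 442.0/9.7 = 45.567 mL/cmH2O.
τ = R × C = 9.538 × 0.04557 L/cmH2O = 0.4346 s.
Fraction remaining = e^(−Te/τ) = e^(−0.98/0.4346) = 0.1049.
Trapped volume = 442.0 × 0.1049 = 46.366 mL.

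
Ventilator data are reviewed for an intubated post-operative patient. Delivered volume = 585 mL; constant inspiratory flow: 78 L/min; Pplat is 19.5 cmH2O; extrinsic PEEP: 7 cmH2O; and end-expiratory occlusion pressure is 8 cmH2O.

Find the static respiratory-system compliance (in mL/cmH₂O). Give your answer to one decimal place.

End-expiratory occlusion gives total PEEP = 8 cmH2O (intrinsic PEEP = 8 − 7 = 1). Use total PEEP for the elastic gradient.
Cstat = Vt / (Pplat − PEEPtotal) = 585 / (19.5 − 8) = 585 / 11.5 = 50.87 mL/cmH2O.

50.9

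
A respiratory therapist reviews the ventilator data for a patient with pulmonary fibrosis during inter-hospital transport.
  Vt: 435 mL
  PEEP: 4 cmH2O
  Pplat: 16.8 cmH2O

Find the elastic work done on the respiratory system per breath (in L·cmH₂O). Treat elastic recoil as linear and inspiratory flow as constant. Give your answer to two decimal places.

2.78

Elastic work ≈ ½ × (Pplat − PEEP) × Vt = 0.5 × (16.8 − 4) × 0.435 L = 0.5 × 12.8 × 0.435 = 2.784 L·cmH2O.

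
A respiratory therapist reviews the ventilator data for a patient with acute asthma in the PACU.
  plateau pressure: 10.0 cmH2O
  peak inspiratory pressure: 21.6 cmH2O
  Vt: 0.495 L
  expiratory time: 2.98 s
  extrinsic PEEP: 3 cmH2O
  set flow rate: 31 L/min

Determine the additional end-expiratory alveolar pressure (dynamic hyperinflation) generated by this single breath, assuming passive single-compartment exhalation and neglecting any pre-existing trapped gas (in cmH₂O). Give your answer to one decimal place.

1.1

Flow: 31 L/min ÷ 60 = 0.5167 L/s.
R = (PIP − Pplat)/V̇ = (21.6 − 10.0) / 0.5167 = 11.6/0.5167 = 22.45 cmH2O·s/L.
C = Vt/(Pplat − PEEP) = 495.0 / (10.0 − 3) = 495.0/7.0 = 70.714 mL/cmH2O.
τ = R × C = 22.45 × 0.07071 L/cmH2O = 1.587 s.
Fraction remaining = e^(−Te/τ) = e^(−2.98/1.587) = 0.1529; trapped volume = 495.0 × 0.1529 = 75.686 mL.
Additional alveolar pressure from trapping ≈ V_trapped / C = 75.686 / 70.714 = 1.07 cmH2O.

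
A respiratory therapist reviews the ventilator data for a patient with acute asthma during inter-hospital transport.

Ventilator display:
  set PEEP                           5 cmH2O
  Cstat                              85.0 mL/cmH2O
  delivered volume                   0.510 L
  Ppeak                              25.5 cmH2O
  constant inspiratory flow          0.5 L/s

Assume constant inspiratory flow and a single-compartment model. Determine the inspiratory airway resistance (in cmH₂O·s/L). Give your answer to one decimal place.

Equation of motion (constant flow): PIP = Vt/C + R·V̇ + PEEP.
R·V̇ = PIP − Vt/C − PEEP = 25.5 − 510/85.0 − 5 = 25.5 − 6.0 − 5 = 14.5 cmH2O.
R = 14.5 / 0.5 = 29.0 cmH2O·s/L.

29.0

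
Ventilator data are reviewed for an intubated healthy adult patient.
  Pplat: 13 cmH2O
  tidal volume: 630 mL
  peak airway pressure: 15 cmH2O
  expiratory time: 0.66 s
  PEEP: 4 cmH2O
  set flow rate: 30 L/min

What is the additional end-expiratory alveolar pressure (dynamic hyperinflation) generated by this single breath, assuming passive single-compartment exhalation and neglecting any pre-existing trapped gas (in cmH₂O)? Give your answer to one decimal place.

Flow: 30 L/min ÷ 60 = 0.5 L/s.
R = (PIP − Pplat)/V̇ = (15 − 13) / 0.5 = 2.0/0.5 = 4.0 cmH2O·s/L.
C = Vt/(Pplat − PEEP) = 630.0 / (13 − 4) = 630.0/9.0 = 70.0 mL/cmH2O.
τ = R × C = 4.0 × 0.07 L/cmH2O = 0.28 s.
Fraction remaining = e^(−Te/τ) = e^(−0.66/0.28) = 0.09469; trapped volume = 630.0 × 0.09469 = 59.655 mL.
Additional alveolar pressure from trapping ≈ V_trapped / C = 59.655 / 70.0 = 0.8522 cmH2O.

0.9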